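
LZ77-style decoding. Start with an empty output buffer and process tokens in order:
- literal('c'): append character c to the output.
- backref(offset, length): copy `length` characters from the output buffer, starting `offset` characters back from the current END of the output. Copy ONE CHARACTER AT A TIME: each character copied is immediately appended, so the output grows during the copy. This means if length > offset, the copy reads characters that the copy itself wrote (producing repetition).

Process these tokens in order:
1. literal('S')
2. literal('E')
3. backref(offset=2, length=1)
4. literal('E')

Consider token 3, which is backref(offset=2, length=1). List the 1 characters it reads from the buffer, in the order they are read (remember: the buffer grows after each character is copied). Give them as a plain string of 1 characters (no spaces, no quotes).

Answer: S

Derivation:
Token 1: literal('S'). Output: "S"
Token 2: literal('E'). Output: "SE"
Token 3: backref(off=2, len=1). Buffer before: "SE" (len 2)
  byte 1: read out[0]='S', append. Buffer now: "SES"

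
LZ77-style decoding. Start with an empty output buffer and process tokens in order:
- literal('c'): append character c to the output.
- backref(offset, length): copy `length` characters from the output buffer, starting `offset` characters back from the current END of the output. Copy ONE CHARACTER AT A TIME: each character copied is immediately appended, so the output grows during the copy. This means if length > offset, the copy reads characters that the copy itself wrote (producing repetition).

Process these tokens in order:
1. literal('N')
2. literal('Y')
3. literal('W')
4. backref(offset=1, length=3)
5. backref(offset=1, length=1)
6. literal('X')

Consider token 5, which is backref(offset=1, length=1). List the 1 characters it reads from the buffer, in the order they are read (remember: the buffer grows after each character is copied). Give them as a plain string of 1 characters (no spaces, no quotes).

Answer: W

Derivation:
Token 1: literal('N'). Output: "N"
Token 2: literal('Y'). Output: "NY"
Token 3: literal('W'). Output: "NYW"
Token 4: backref(off=1, len=3) (overlapping!). Copied 'WWW' from pos 2. Output: "NYWWWW"
Token 5: backref(off=1, len=1). Buffer before: "NYWWWW" (len 6)
  byte 1: read out[5]='W', append. Buffer now: "NYWWWWW"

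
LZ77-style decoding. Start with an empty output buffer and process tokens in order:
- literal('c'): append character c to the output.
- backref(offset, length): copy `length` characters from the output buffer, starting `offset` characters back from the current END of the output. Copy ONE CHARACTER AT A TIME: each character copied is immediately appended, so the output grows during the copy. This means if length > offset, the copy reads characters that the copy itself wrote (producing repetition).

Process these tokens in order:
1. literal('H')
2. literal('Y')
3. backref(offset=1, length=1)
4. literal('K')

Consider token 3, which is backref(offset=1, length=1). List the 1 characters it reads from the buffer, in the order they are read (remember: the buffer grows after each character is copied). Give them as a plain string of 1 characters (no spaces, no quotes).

Answer: Y

Derivation:
Token 1: literal('H'). Output: "H"
Token 2: literal('Y'). Output: "HY"
Token 3: backref(off=1, len=1). Buffer before: "HY" (len 2)
  byte 1: read out[1]='Y', append. Buffer now: "HYY"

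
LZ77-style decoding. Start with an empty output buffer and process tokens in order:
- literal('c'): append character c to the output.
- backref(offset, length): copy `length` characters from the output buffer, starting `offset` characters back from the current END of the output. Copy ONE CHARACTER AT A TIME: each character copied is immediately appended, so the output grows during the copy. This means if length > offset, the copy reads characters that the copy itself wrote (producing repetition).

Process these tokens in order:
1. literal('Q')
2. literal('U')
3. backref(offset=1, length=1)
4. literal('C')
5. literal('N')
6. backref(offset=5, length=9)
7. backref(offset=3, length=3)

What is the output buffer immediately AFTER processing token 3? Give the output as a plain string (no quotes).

Answer: QUU

Derivation:
Token 1: literal('Q'). Output: "Q"
Token 2: literal('U'). Output: "QU"
Token 3: backref(off=1, len=1). Copied 'U' from pos 1. Output: "QUU"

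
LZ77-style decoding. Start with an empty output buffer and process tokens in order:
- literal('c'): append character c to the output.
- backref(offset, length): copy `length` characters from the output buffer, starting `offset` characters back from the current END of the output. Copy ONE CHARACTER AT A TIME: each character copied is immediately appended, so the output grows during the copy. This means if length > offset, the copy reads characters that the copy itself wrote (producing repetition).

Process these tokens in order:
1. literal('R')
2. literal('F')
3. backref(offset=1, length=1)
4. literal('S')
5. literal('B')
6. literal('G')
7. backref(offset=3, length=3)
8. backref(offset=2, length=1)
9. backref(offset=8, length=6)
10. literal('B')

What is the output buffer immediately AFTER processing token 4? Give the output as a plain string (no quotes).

Answer: RFFS

Derivation:
Token 1: literal('R'). Output: "R"
Token 2: literal('F'). Output: "RF"
Token 3: backref(off=1, len=1). Copied 'F' from pos 1. Output: "RFF"
Token 4: literal('S'). Output: "RFFS"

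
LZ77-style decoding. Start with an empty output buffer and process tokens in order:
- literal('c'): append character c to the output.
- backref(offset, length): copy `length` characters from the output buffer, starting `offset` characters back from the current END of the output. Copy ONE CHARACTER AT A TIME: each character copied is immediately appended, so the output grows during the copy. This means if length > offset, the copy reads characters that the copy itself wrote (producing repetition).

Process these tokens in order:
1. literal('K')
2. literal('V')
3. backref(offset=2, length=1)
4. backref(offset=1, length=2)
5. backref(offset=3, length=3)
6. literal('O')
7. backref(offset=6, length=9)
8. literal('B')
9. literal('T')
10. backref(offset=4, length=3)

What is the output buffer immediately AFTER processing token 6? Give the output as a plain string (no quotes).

Answer: KVKKKKKKO

Derivation:
Token 1: literal('K'). Output: "K"
Token 2: literal('V'). Output: "KV"
Token 3: backref(off=2, len=1). Copied 'K' from pos 0. Output: "KVK"
Token 4: backref(off=1, len=2) (overlapping!). Copied 'KK' from pos 2. Output: "KVKKK"
Token 5: backref(off=3, len=3). Copied 'KKK' from pos 2. Output: "KVKKKKKK"
Token 6: literal('O'). Output: "KVKKKKKKO"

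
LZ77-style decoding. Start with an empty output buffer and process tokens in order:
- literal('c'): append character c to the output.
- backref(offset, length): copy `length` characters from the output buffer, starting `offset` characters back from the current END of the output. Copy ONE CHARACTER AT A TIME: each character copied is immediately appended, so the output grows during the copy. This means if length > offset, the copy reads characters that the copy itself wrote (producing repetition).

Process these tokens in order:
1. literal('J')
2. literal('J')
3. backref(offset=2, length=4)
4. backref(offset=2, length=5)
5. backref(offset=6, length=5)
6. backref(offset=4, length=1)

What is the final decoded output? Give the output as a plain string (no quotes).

Answer: JJJJJJJJJJJJJJJJJ

Derivation:
Token 1: literal('J'). Output: "J"
Token 2: literal('J'). Output: "JJ"
Token 3: backref(off=2, len=4) (overlapping!). Copied 'JJJJ' from pos 0. Output: "JJJJJJ"
Token 4: backref(off=2, len=5) (overlapping!). Copied 'JJJJJ' from pos 4. Output: "JJJJJJJJJJJ"
Token 5: backref(off=6, len=5). Copied 'JJJJJ' from pos 5. Output: "JJJJJJJJJJJJJJJJ"
Token 6: backref(off=4, len=1). Copied 'J' from pos 12. Output: "JJJJJJJJJJJJJJJJJ"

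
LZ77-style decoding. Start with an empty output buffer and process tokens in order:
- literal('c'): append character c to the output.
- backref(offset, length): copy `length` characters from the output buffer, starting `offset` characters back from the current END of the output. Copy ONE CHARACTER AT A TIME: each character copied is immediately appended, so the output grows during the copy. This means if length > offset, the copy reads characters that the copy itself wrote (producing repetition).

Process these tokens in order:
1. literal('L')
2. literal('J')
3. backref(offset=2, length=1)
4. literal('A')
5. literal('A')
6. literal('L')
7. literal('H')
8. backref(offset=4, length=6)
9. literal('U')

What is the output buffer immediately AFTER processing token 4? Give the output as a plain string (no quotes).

Token 1: literal('L'). Output: "L"
Token 2: literal('J'). Output: "LJ"
Token 3: backref(off=2, len=1). Copied 'L' from pos 0. Output: "LJL"
Token 4: literal('A'). Output: "LJLA"

Answer: LJLA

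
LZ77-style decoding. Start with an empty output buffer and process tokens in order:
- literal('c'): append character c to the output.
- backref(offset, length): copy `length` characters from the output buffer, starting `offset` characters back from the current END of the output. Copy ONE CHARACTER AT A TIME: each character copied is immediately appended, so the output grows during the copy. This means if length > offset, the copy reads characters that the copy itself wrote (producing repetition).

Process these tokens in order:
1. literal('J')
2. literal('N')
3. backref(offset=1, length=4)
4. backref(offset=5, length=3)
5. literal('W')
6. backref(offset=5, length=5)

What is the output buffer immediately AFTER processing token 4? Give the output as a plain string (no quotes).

Token 1: literal('J'). Output: "J"
Token 2: literal('N'). Output: "JN"
Token 3: backref(off=1, len=4) (overlapping!). Copied 'NNNN' from pos 1. Output: "JNNNNN"
Token 4: backref(off=5, len=3). Copied 'NNN' from pos 1. Output: "JNNNNNNNN"

Answer: JNNNNNNNN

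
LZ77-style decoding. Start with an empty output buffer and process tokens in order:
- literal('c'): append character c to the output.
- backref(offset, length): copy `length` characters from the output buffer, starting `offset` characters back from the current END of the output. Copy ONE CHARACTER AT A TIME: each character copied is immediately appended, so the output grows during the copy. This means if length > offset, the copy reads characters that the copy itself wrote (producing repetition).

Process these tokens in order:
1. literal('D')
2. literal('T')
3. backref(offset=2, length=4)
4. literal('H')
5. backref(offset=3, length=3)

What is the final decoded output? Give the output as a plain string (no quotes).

Answer: DTDTDTHDTH

Derivation:
Token 1: literal('D'). Output: "D"
Token 2: literal('T'). Output: "DT"
Token 3: backref(off=2, len=4) (overlapping!). Copied 'DTDT' from pos 0. Output: "DTDTDT"
Token 4: literal('H'). Output: "DTDTDTH"
Token 5: backref(off=3, len=3). Copied 'DTH' from pos 4. Output: "DTDTDTHDTH"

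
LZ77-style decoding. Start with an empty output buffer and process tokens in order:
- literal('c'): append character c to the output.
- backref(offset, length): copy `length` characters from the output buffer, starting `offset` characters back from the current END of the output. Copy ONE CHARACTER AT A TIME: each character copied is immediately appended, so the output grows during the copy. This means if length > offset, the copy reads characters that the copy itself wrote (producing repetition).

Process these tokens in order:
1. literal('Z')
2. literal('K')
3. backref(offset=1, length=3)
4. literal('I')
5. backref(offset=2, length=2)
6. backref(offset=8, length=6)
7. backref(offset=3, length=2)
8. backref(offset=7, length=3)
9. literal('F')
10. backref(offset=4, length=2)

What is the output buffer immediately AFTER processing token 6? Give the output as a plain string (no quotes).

Answer: ZKKKKIKIZKKKKI

Derivation:
Token 1: literal('Z'). Output: "Z"
Token 2: literal('K'). Output: "ZK"
Token 3: backref(off=1, len=3) (overlapping!). Copied 'KKK' from pos 1. Output: "ZKKKK"
Token 4: literal('I'). Output: "ZKKKKI"
Token 5: backref(off=2, len=2). Copied 'KI' from pos 4. Output: "ZKKKKIKI"
Token 6: backref(off=8, len=6). Copied 'ZKKKKI' from pos 0. Output: "ZKKKKIKIZKKKKI"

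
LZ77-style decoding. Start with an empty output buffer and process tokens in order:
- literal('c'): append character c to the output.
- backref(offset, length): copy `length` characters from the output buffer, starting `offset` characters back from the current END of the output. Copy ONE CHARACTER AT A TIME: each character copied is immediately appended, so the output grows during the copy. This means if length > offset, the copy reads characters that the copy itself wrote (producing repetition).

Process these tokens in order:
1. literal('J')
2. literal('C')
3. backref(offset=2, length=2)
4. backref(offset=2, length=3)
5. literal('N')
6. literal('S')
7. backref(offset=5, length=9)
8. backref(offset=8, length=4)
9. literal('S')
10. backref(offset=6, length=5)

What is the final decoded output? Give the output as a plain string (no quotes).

Token 1: literal('J'). Output: "J"
Token 2: literal('C'). Output: "JC"
Token 3: backref(off=2, len=2). Copied 'JC' from pos 0. Output: "JCJC"
Token 4: backref(off=2, len=3) (overlapping!). Copied 'JCJ' from pos 2. Output: "JCJCJCJ"
Token 5: literal('N'). Output: "JCJCJCJN"
Token 6: literal('S'). Output: "JCJCJCJNS"
Token 7: backref(off=5, len=9) (overlapping!). Copied 'JCJNSJCJN' from pos 4. Output: "JCJCJCJNSJCJNSJCJN"
Token 8: backref(off=8, len=4). Copied 'CJNS' from pos 10. Output: "JCJCJCJNSJCJNSJCJNCJNS"
Token 9: literal('S'). Output: "JCJCJCJNSJCJNSJCJNCJNSS"
Token 10: backref(off=6, len=5). Copied 'NCJNS' from pos 17. Output: "JCJCJCJNSJCJNSJCJNCJNSSNCJNS"

Answer: JCJCJCJNSJCJNSJCJNCJNSSNCJNS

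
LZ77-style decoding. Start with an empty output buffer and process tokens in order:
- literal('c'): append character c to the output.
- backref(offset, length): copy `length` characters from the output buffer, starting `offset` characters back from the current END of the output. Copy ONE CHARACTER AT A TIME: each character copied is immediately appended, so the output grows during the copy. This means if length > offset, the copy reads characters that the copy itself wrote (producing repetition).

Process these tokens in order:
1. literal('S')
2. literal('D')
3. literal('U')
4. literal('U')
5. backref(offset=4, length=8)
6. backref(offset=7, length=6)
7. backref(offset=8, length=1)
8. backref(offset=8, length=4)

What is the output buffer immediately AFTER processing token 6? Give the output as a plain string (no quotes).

Token 1: literal('S'). Output: "S"
Token 2: literal('D'). Output: "SD"
Token 3: literal('U'). Output: "SDU"
Token 4: literal('U'). Output: "SDUU"
Token 5: backref(off=4, len=8) (overlapping!). Copied 'SDUUSDUU' from pos 0. Output: "SDUUSDUUSDUU"
Token 6: backref(off=7, len=6). Copied 'DUUSDU' from pos 5. Output: "SDUUSDUUSDUUDUUSDU"

Answer: SDUUSDUUSDUUDUUSDU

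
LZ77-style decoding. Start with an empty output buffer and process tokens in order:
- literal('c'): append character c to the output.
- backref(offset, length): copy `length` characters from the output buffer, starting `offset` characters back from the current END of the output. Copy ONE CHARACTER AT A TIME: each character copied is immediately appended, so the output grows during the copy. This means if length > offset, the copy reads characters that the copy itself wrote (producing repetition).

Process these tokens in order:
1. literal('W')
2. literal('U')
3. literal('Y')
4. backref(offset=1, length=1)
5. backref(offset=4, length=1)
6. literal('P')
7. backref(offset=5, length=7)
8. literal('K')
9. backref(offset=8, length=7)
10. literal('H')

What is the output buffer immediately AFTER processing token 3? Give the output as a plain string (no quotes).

Token 1: literal('W'). Output: "W"
Token 2: literal('U'). Output: "WU"
Token 3: literal('Y'). Output: "WUY"

Answer: WUY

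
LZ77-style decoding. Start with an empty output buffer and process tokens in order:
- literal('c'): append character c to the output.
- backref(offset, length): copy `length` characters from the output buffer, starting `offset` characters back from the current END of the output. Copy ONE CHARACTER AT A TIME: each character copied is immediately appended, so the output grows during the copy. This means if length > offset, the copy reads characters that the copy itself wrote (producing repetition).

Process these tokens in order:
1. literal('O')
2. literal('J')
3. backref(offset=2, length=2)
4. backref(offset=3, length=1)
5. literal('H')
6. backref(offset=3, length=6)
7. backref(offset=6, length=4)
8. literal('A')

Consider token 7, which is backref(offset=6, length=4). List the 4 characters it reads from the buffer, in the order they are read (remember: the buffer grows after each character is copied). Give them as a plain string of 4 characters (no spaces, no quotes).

Token 1: literal('O'). Output: "O"
Token 2: literal('J'). Output: "OJ"
Token 3: backref(off=2, len=2). Copied 'OJ' from pos 0. Output: "OJOJ"
Token 4: backref(off=3, len=1). Copied 'J' from pos 1. Output: "OJOJJ"
Token 5: literal('H'). Output: "OJOJJH"
Token 6: backref(off=3, len=6) (overlapping!). Copied 'JJHJJH' from pos 3. Output: "OJOJJHJJHJJH"
Token 7: backref(off=6, len=4). Buffer before: "OJOJJHJJHJJH" (len 12)
  byte 1: read out[6]='J', append. Buffer now: "OJOJJHJJHJJHJ"
  byte 2: read out[7]='J', append. Buffer now: "OJOJJHJJHJJHJJ"
  byte 3: read out[8]='H', append. Buffer now: "OJOJJHJJHJJHJJH"
  byte 4: read out[9]='J', append. Buffer now: "OJOJJHJJHJJHJJHJ"

Answer: JJHJ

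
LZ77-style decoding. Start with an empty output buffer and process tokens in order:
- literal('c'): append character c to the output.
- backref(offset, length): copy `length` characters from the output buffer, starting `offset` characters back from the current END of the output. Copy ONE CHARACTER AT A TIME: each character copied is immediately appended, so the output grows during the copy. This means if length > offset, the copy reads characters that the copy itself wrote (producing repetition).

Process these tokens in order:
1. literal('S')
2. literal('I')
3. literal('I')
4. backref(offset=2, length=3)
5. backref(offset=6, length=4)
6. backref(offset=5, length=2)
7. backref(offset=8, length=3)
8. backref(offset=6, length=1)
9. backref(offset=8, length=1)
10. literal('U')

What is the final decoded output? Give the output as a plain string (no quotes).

Token 1: literal('S'). Output: "S"
Token 2: literal('I'). Output: "SI"
Token 3: literal('I'). Output: "SII"
Token 4: backref(off=2, len=3) (overlapping!). Copied 'III' from pos 1. Output: "SIIIII"
Token 5: backref(off=6, len=4). Copied 'SIII' from pos 0. Output: "SIIIIISIII"
Token 6: backref(off=5, len=2). Copied 'IS' from pos 5. Output: "SIIIIISIIIIS"
Token 7: backref(off=8, len=3). Copied 'IIS' from pos 4. Output: "SIIIIISIIIISIIS"
Token 8: backref(off=6, len=1). Copied 'I' from pos 9. Output: "SIIIIISIIIISIISI"
Token 9: backref(off=8, len=1). Copied 'I' from pos 8. Output: "SIIIIISIIIISIISII"
Token 10: literal('U'). Output: "SIIIIISIIIISIISIIU"

Answer: SIIIIISIIIISIISIIU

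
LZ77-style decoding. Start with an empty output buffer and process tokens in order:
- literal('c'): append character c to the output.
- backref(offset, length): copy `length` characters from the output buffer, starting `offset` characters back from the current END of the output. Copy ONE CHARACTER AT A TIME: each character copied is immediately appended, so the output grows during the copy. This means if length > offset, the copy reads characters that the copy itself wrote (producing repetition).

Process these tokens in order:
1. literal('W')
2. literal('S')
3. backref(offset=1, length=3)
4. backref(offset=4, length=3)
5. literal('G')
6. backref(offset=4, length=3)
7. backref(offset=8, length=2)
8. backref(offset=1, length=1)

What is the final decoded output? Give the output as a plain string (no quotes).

Token 1: literal('W'). Output: "W"
Token 2: literal('S'). Output: "WS"
Token 3: backref(off=1, len=3) (overlapping!). Copied 'SSS' from pos 1. Output: "WSSSS"
Token 4: backref(off=4, len=3). Copied 'SSS' from pos 1. Output: "WSSSSSSS"
Token 5: literal('G'). Output: "WSSSSSSSG"
Token 6: backref(off=4, len=3). Copied 'SSS' from pos 5. Output: "WSSSSSSSGSSS"
Token 7: backref(off=8, len=2). Copied 'SS' from pos 4. Output: "WSSSSSSSGSSSSS"
Token 8: backref(off=1, len=1). Copied 'S' from pos 13. Output: "WSSSSSSSGSSSSSS"

Answer: WSSSSSSSGSSSSSS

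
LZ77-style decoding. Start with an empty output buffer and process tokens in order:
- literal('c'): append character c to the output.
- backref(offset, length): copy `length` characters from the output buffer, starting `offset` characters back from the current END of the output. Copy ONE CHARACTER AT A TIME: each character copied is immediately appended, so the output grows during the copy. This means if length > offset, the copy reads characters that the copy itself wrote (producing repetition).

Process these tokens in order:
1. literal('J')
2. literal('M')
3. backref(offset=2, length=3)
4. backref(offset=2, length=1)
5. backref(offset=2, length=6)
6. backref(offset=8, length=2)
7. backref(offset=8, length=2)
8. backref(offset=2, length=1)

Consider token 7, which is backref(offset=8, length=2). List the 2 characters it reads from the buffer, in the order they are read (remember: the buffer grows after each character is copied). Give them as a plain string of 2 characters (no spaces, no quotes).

Token 1: literal('J'). Output: "J"
Token 2: literal('M'). Output: "JM"
Token 3: backref(off=2, len=3) (overlapping!). Copied 'JMJ' from pos 0. Output: "JMJMJ"
Token 4: backref(off=2, len=1). Copied 'M' from pos 3. Output: "JMJMJM"
Token 5: backref(off=2, len=6) (overlapping!). Copied 'JMJMJM' from pos 4. Output: "JMJMJMJMJMJM"
Token 6: backref(off=8, len=2). Copied 'JM' from pos 4. Output: "JMJMJMJMJMJMJM"
Token 7: backref(off=8, len=2). Buffer before: "JMJMJMJMJMJMJM" (len 14)
  byte 1: read out[6]='J', append. Buffer now: "JMJMJMJMJMJMJMJ"
  byte 2: read out[7]='M', append. Buffer now: "JMJMJMJMJMJMJMJM"

Answer: JM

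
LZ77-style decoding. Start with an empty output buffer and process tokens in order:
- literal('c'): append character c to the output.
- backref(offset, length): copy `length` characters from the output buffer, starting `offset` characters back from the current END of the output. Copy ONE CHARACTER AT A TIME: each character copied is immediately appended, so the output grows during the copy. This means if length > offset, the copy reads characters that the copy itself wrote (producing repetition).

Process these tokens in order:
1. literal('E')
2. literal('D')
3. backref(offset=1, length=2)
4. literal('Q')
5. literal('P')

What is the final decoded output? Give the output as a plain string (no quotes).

Token 1: literal('E'). Output: "E"
Token 2: literal('D'). Output: "ED"
Token 3: backref(off=1, len=2) (overlapping!). Copied 'DD' from pos 1. Output: "EDDD"
Token 4: literal('Q'). Output: "EDDDQ"
Token 5: literal('P'). Output: "EDDDQP"

Answer: EDDDQP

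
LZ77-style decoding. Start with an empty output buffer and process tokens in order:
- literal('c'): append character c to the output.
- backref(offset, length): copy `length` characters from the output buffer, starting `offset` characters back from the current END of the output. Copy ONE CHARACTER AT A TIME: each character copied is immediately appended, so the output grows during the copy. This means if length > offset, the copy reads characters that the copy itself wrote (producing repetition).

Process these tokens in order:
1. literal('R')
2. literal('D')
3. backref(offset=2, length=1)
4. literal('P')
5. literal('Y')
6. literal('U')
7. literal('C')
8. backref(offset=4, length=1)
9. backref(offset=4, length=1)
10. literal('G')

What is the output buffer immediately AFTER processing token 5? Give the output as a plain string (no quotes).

Answer: RDRPY

Derivation:
Token 1: literal('R'). Output: "R"
Token 2: literal('D'). Output: "RD"
Token 3: backref(off=2, len=1). Copied 'R' from pos 0. Output: "RDR"
Token 4: literal('P'). Output: "RDRP"
Token 5: literal('Y'). Output: "RDRPY"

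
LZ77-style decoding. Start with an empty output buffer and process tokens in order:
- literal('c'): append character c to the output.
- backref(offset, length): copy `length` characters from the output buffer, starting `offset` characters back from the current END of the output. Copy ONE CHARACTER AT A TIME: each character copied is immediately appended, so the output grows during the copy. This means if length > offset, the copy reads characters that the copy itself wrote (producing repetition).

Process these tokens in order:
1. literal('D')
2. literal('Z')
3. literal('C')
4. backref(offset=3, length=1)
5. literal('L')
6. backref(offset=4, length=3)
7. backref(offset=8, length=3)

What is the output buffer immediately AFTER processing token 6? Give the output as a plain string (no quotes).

Token 1: literal('D'). Output: "D"
Token 2: literal('Z'). Output: "DZ"
Token 3: literal('C'). Output: "DZC"
Token 4: backref(off=3, len=1). Copied 'D' from pos 0. Output: "DZCD"
Token 5: literal('L'). Output: "DZCDL"
Token 6: backref(off=4, len=3). Copied 'ZCD' from pos 1. Output: "DZCDLZCD"

Answer: DZCDLZCD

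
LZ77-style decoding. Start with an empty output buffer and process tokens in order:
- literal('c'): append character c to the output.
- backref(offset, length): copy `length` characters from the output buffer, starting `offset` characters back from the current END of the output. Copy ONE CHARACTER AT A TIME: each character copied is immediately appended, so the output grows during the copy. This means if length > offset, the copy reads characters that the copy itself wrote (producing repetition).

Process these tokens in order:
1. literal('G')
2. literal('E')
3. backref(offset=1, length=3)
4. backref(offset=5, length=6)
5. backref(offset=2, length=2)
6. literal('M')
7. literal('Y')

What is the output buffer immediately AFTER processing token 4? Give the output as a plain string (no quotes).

Answer: GEEEEGEEEEG

Derivation:
Token 1: literal('G'). Output: "G"
Token 2: literal('E'). Output: "GE"
Token 3: backref(off=1, len=3) (overlapping!). Copied 'EEE' from pos 1. Output: "GEEEE"
Token 4: backref(off=5, len=6) (overlapping!). Copied 'GEEEEG' from pos 0. Output: "GEEEEGEEEEG"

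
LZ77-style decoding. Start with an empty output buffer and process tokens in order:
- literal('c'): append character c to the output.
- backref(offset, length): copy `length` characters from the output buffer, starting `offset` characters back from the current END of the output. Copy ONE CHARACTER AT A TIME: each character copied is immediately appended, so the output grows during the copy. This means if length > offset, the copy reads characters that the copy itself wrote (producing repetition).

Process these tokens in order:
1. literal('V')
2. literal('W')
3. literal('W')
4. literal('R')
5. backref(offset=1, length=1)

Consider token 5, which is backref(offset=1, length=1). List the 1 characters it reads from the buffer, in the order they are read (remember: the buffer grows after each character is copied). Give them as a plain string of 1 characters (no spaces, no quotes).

Answer: R

Derivation:
Token 1: literal('V'). Output: "V"
Token 2: literal('W'). Output: "VW"
Token 3: literal('W'). Output: "VWW"
Token 4: literal('R'). Output: "VWWR"
Token 5: backref(off=1, len=1). Buffer before: "VWWR" (len 4)
  byte 1: read out[3]='R', append. Buffer now: "VWWRR"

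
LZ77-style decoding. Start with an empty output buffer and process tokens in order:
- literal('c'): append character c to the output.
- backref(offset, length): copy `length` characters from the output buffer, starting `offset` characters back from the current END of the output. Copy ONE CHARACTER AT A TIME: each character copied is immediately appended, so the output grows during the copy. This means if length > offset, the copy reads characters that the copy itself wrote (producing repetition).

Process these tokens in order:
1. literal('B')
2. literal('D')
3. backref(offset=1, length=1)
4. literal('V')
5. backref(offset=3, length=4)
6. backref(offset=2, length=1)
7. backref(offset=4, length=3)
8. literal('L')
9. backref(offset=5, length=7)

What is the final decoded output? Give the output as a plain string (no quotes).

Token 1: literal('B'). Output: "B"
Token 2: literal('D'). Output: "BD"
Token 3: backref(off=1, len=1). Copied 'D' from pos 1. Output: "BDD"
Token 4: literal('V'). Output: "BDDV"
Token 5: backref(off=3, len=4) (overlapping!). Copied 'DDVD' from pos 1. Output: "BDDVDDVD"
Token 6: backref(off=2, len=1). Copied 'V' from pos 6. Output: "BDDVDDVDV"
Token 7: backref(off=4, len=3). Copied 'DVD' from pos 5. Output: "BDDVDDVDVDVD"
Token 8: literal('L'). Output: "BDDVDDVDVDVDL"
Token 9: backref(off=5, len=7) (overlapping!). Copied 'VDVDLVD' from pos 8. Output: "BDDVDDVDVDVDLVDVDLVD"

Answer: BDDVDDVDVDVDLVDVDLVD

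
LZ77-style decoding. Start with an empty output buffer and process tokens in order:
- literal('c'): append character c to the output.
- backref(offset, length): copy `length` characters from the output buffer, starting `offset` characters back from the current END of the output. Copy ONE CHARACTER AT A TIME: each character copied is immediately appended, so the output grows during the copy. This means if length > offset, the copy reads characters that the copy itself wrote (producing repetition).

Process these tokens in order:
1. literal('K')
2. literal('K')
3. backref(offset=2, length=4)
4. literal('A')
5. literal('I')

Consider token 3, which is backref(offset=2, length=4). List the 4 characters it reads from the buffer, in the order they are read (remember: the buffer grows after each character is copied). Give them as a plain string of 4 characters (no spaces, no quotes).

Token 1: literal('K'). Output: "K"
Token 2: literal('K'). Output: "KK"
Token 3: backref(off=2, len=4). Buffer before: "KK" (len 2)
  byte 1: read out[0]='K', append. Buffer now: "KKK"
  byte 2: read out[1]='K', append. Buffer now: "KKKK"
  byte 3: read out[2]='K', append. Buffer now: "KKKKK"
  byte 4: read out[3]='K', append. Buffer now: "KKKKKK"

Answer: KKKK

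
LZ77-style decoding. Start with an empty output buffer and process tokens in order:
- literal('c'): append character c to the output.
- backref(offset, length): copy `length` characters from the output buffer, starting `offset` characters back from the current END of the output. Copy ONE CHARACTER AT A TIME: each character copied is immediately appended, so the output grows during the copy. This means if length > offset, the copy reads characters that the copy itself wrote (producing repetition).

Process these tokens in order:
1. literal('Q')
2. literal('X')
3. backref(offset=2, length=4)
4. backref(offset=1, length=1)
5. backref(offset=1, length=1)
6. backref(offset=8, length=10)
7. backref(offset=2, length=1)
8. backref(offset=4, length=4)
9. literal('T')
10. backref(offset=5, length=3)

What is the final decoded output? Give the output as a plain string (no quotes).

Answer: QXQXQXXXQXQXQXXXQXQXQXQTXQX

Derivation:
Token 1: literal('Q'). Output: "Q"
Token 2: literal('X'). Output: "QX"
Token 3: backref(off=2, len=4) (overlapping!). Copied 'QXQX' from pos 0. Output: "QXQXQX"
Token 4: backref(off=1, len=1). Copied 'X' from pos 5. Output: "QXQXQXX"
Token 5: backref(off=1, len=1). Copied 'X' from pos 6. Output: "QXQXQXXX"
Token 6: backref(off=8, len=10) (overlapping!). Copied 'QXQXQXXXQX' from pos 0. Output: "QXQXQXXXQXQXQXXXQX"
Token 7: backref(off=2, len=1). Copied 'Q' from pos 16. Output: "QXQXQXXXQXQXQXXXQXQ"
Token 8: backref(off=4, len=4). Copied 'XQXQ' from pos 15. Output: "QXQXQXXXQXQXQXXXQXQXQXQ"
Token 9: literal('T'). Output: "QXQXQXXXQXQXQXXXQXQXQXQT"
Token 10: backref(off=5, len=3). Copied 'XQX' from pos 19. Output: "QXQXQXXXQXQXQXXXQXQXQXQTXQX"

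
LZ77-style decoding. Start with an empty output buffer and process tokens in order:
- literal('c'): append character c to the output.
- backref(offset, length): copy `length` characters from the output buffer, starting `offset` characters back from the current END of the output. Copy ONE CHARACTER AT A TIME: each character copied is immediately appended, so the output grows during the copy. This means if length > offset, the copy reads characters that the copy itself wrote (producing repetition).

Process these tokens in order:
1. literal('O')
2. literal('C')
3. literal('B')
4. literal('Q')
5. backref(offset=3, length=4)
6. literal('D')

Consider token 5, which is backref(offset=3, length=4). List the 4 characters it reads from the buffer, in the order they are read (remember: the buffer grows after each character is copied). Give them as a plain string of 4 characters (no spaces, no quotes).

Token 1: literal('O'). Output: "O"
Token 2: literal('C'). Output: "OC"
Token 3: literal('B'). Output: "OCB"
Token 4: literal('Q'). Output: "OCBQ"
Token 5: backref(off=3, len=4). Buffer before: "OCBQ" (len 4)
  byte 1: read out[1]='C', append. Buffer now: "OCBQC"
  byte 2: read out[2]='B', append. Buffer now: "OCBQCB"
  byte 3: read out[3]='Q', append. Buffer now: "OCBQCBQ"
  byte 4: read out[4]='C', append. Buffer now: "OCBQCBQC"

Answer: CBQC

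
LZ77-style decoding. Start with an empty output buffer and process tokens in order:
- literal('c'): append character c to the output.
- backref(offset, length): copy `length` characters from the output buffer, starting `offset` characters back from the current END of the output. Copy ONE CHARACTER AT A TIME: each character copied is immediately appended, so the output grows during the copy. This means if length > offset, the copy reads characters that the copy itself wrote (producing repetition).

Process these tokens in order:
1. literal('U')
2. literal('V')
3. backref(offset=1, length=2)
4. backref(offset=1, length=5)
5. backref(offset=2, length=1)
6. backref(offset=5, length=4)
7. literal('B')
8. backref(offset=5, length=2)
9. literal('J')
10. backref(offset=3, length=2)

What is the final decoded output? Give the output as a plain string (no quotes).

Answer: UVVVVVVVVVVVVVBVVJVV

Derivation:
Token 1: literal('U'). Output: "U"
Token 2: literal('V'). Output: "UV"
Token 3: backref(off=1, len=2) (overlapping!). Copied 'VV' from pos 1. Output: "UVVV"
Token 4: backref(off=1, len=5) (overlapping!). Copied 'VVVVV' from pos 3. Output: "UVVVVVVVV"
Token 5: backref(off=2, len=1). Copied 'V' from pos 7. Output: "UVVVVVVVVV"
Token 6: backref(off=5, len=4). Copied 'VVVV' from pos 5. Output: "UVVVVVVVVVVVVV"
Token 7: literal('B'). Output: "UVVVVVVVVVVVVVB"
Token 8: backref(off=5, len=2). Copied 'VV' from pos 10. Output: "UVVVVVVVVVVVVVBVV"
Token 9: literal('J'). Output: "UVVVVVVVVVVVVVBVVJ"
Token 10: backref(off=3, len=2). Copied 'VV' from pos 15. Output: "UVVVVVVVVVVVVVBVVJVV"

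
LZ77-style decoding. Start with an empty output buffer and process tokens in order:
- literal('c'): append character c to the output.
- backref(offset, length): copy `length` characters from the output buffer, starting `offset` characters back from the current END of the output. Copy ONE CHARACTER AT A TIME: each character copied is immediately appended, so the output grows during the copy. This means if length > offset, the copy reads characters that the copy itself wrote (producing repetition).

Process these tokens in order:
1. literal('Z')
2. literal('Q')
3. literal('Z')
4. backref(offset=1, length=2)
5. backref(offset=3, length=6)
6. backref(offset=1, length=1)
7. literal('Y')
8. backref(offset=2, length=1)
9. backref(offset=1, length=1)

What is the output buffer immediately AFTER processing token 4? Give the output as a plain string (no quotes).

Token 1: literal('Z'). Output: "Z"
Token 2: literal('Q'). Output: "ZQ"
Token 3: literal('Z'). Output: "ZQZ"
Token 4: backref(off=1, len=2) (overlapping!). Copied 'ZZ' from pos 2. Output: "ZQZZZ"

Answer: ZQZZZ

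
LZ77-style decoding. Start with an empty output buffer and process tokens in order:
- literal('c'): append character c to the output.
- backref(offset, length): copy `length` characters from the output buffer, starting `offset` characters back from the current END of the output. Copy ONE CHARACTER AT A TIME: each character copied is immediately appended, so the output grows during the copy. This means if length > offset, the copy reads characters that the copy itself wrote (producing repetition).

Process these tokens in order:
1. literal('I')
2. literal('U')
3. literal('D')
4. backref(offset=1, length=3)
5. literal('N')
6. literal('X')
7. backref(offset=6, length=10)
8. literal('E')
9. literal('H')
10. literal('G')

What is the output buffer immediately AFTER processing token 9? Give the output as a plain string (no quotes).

Token 1: literal('I'). Output: "I"
Token 2: literal('U'). Output: "IU"
Token 3: literal('D'). Output: "IUD"
Token 4: backref(off=1, len=3) (overlapping!). Copied 'DDD' from pos 2. Output: "IUDDDD"
Token 5: literal('N'). Output: "IUDDDDN"
Token 6: literal('X'). Output: "IUDDDDNX"
Token 7: backref(off=6, len=10) (overlapping!). Copied 'DDDDNXDDDD' from pos 2. Output: "IUDDDDNXDDDDNXDDDD"
Token 8: literal('E'). Output: "IUDDDDNXDDDDNXDDDDE"
Token 9: literal('H'). Output: "IUDDDDNXDDDDNXDDDDEH"

Answer: IUDDDDNXDDDDNXDDDDEH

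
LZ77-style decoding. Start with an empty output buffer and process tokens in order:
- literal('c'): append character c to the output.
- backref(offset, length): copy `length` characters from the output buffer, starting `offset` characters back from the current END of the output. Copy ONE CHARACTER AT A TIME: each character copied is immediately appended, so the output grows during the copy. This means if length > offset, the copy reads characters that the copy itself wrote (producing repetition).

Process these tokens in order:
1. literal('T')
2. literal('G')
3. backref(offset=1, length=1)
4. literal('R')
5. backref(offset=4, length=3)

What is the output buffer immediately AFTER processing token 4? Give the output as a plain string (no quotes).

Answer: TGGR

Derivation:
Token 1: literal('T'). Output: "T"
Token 2: literal('G'). Output: "TG"
Token 3: backref(off=1, len=1). Copied 'G' from pos 1. Output: "TGG"
Token 4: literal('R'). Output: "TGGR"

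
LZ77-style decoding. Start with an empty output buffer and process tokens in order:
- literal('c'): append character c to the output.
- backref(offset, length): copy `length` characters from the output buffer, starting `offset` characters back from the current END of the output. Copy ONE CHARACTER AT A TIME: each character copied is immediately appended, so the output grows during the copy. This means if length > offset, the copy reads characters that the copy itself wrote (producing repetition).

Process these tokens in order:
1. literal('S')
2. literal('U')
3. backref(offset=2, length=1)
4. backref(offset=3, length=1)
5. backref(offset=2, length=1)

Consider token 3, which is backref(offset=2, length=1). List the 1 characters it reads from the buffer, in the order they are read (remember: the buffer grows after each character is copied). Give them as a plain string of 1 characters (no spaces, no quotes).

Answer: S

Derivation:
Token 1: literal('S'). Output: "S"
Token 2: literal('U'). Output: "SU"
Token 3: backref(off=2, len=1). Buffer before: "SU" (len 2)
  byte 1: read out[0]='S', append. Buffer now: "SUS"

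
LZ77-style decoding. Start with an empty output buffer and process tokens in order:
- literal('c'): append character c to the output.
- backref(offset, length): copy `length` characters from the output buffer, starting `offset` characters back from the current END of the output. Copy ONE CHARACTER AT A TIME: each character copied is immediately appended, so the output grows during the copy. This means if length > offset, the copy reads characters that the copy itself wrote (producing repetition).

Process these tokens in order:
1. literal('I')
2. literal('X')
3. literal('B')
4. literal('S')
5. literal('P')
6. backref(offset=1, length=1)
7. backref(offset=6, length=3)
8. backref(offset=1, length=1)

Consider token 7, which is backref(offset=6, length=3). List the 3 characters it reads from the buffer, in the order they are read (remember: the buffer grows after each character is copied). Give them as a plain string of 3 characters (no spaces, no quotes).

Token 1: literal('I'). Output: "I"
Token 2: literal('X'). Output: "IX"
Token 3: literal('B'). Output: "IXB"
Token 4: literal('S'). Output: "IXBS"
Token 5: literal('P'). Output: "IXBSP"
Token 6: backref(off=1, len=1). Copied 'P' from pos 4. Output: "IXBSPP"
Token 7: backref(off=6, len=3). Buffer before: "IXBSPP" (len 6)
  byte 1: read out[0]='I', append. Buffer now: "IXBSPPI"
  byte 2: read out[1]='X', append. Buffer now: "IXBSPPIX"
  byte 3: read out[2]='B', append. Buffer now: "IXBSPPIXB"

Answer: IXB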